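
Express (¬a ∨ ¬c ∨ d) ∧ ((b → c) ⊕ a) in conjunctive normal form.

(¬a ∨ ¬c ∨ d) ∧ ((b → c) ⊕ a)
≡ (¬a ∨ ¬c ∨ d) ∧ ((b → c) ∨ a) ∧ ¬((b → c) ∧ a)
≡ (¬a ∨ ¬c ∨ d) ∧ (¬b ∨ c ∨ a) ∧ ¬((b → c) ∧ a)
≡ (¬a ∨ ¬c ∨ d) ∧ (¬b ∨ c ∨ a) ∧ ¬((¬b ∨ c) ∧ a)
≡ (¬a ∨ ¬c ∨ d) ∧ (¬b ∨ c ∨ a) ∧ (¬(¬b ∨ c) ∨ ¬a)
≡ (¬a ∨ ¬c ∨ d) ∧ (¬b ∨ c ∨ a) ∧ (¬¬b ∧ ¬c ∨ ¬a)
≡ (¬a ∨ ¬c ∨ d) ∧ (¬b ∨ c ∨ a) ∧ (b ∧ ¬c ∨ ¬a)
≡ (¬a ∨ ¬c ∨ d) ∧ (¬b ∨ c ∨ a) ∧ (b ∨ ¬a) ∧ (¬c ∨ ¬a)
≡ (¬b ∨ c ∨ a) ∧ (b ∨ ¬a) ∧ (¬c ∨ ¬a)

(¬b ∨ c ∨ a) ∧ (b ∨ ¬a) ∧ (¬c ∨ ¬a)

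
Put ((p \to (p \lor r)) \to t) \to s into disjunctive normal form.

(\lnot p \land \lnot t) \lor (p \land \lnot t) \lor (r \land \lnot t) \lor s

((p \to (p \lor r)) \to t) \to s
= \lnot ((p \to (p \lor r)) \to t) \lor s
= \lnot (\lnot (p \to (p \lor r)) \lor t) \lor s
= \lnot (\lnot (\lnot p \lor p \lor r) \lor t) \lor s
= (\lnot \lnot (\lnot p \lor p \lor r) \land \lnot t) \lor s
= ((\lnot p \lor p \lor r) \land \lnot t) \lor s
= (\lnot p \land \lnot t) \lor (p \land \lnot t) \lor (r \land \lnot t) \lor s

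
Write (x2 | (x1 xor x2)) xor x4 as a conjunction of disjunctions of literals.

(x2 | x1 | x4) & (~x2 | ~x4) & (~x1 | x2 | ~x4)

(x2 | (x1 xor x2)) xor x4
≡ (x2 | (x1 xor x2) | x4) & ~((x2 | (x1 xor x2)) & x4)
≡ (x2 | ((x1 | x2) & ~(x1 & x2)) | x4) & ~((x2 | (x1 xor x2)) & x4)
≡ (x2 | ((x1 | x2) & ~(x1 & x2)) | x4) & ~((x2 | ((x1 | x2) & ~(x1 & x2))) & x4)
≡ (x2 | ((x1 | x2) & (~x1 | ~x2)) | x4) & ~((x2 | ((x1 | x2) & ~(x1 & x2))) & x4)
≡ (x2 | ((x1 | x2) & (~x1 | ~x2)) | x4) & (~(x2 | ((x1 | x2) & ~(x1 & x2))) | ~x4)
≡ (x2 | ((x1 | x2) & (~x1 | ~x2)) | x4) & ((~x2 & ~((x1 | x2) & ~(x1 & x2))) | ~x4)
≡ (x2 | ((x1 | x2) & (~x1 | ~x2)) | x4) & ((~x2 & (~(x1 | x2) | ~~(x1 & x2))) | ~x4)
≡ (x2 | ((x1 | x2) & (~x1 | ~x2)) | x4) & ((~x2 & ((~x1 & ~x2) | ~~(x1 & x2))) | ~x4)
≡ (x2 | ((x1 | x2) & (~x1 | ~x2)) | x4) & ((~x2 & ((~x1 & ~x2) | (x1 & x2))) | ~x4)
≡ (x2 | x1 | x2 | x4) & (x2 | ~x1 | ~x2 | x4) & (~x2 | ~x4) & (~x1 | x1 | ~x4) & (~x1 | x2 | ~x4) & (~x2 | x1 | ~x4) & (~x2 | x2 | ~x4)
≡ (x2 | x1 | x4) & (~x2 | ~x4) & (~x1 | x2 | ~x4)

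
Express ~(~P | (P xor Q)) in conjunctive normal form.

P & (~P | Q)

~(~P | (P xor Q))
≡ ~(~P | ((P | Q) & ~(P & Q)))   (expand xor)
≡ ~~P & ~((P | Q) & ~(P & Q))   (De Morgan)
≡ P & ~((P | Q) & ~(P & Q))   (double negation)
≡ P & (~(P | Q) | ~~(P & Q))   (De Morgan)
≡ P & ((~P & ~Q) | ~~(P & Q))   (De Morgan)
≡ P & ((~P & ~Q) | (P & Q))   (double negation)
≡ P & (~P | P) & (~P | Q) & (~Q | P) & (~Q | Q)   (distribute | over &)
≡ P & (~P | Q)   (simplify)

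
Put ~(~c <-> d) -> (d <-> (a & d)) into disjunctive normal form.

(d & ~c) | ~d | (a & d)

~(~c <-> d) -> (d <-> (a & d))
≡ ~~(~c <-> d) | (d <-> (a & d))
≡ ~~((~c -> d) & (d -> ~c)) | (d <-> (a & d))
≡ ~~((~~c | d) & (d -> ~c)) | (d <-> (a & d))
≡ ~~((~~c | d) & (~d | ~c)) | (d <-> (a & d))
≡ ~~((~~c | d) & (~d | ~c)) | ((d -> (a & d)) & ((a & d) -> d))
≡ ~~((~~c | d) & (~d | ~c)) | ((~d | (a & d)) & ((a & d) -> d))
≡ ~~((~~c | d) & (~d | ~c)) | ((~d | (a & d)) & (~(a & d) | d))
≡ ((~~c | d) & (~d | ~c)) | ((~d | (a & d)) & (~(a & d) | d))
≡ ((c | d) & (~d | ~c)) | ((~d | (a & d)) & (~(a & d) | d))
≡ ((c | d) & (~d | ~c)) | ((~d | (a & d)) & (~a | ~d | d))
≡ (c & ~d) | (c & ~c) | (d & ~d) | (d & ~c) | (~d & ~a) | (~d & ~d) | (~d & d) | (a & d & ~a) | (a & d & ~d) | (a & d & d)
≡ (d & ~c) | ~d | (a & d)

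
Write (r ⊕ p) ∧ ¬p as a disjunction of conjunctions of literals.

r ∧ ¬p

(r ⊕ p) ∧ ¬p
⇔ ((r ∧ ¬p) ∨ (¬r ∧ p)) ∧ ¬p   — expand ⊕
⇔ (r ∧ ¬p ∧ ¬p) ∨ (¬r ∧ p ∧ ¬p)   — distribute ∧ over ∨
⇔ r ∧ ¬p   — simplify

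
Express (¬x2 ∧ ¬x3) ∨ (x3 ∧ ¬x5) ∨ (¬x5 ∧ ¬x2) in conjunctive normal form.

(¬x2 ∨ x3) ∧ (¬x2 ∨ ¬x5) ∧ (¬x3 ∨ ¬x5)

(¬x2 ∧ ¬x3) ∨ (x3 ∧ ¬x5) ∨ (¬x5 ∧ ¬x2)
≡ (¬x2 ∨ x3 ∨ ¬x5) ∧ (¬x2 ∨ x3 ∨ ¬x2) ∧ (¬x2 ∨ ¬x5 ∨ ¬x5) ∧ (¬x2 ∨ ¬x5 ∨ ¬x2) ∧ (¬x3 ∨ x3 ∨ ¬x5) ∧ (¬x3 ∨ x3 ∨ ¬x2) ∧ (¬x3 ∨ ¬x5 ∨ ¬x5) ∧ (¬x3 ∨ ¬x5 ∨ ¬x2)   — distribute ∨ over ∧
≡ (¬x2 ∨ x3) ∧ (¬x2 ∨ ¬x5) ∧ (¬x3 ∨ ¬x5)   — simplify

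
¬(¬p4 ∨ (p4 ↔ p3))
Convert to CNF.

p4 ∧ (¬p3 ∨ ¬p4)

¬(¬p4 ∨ (p4 ↔ p3))
⇔ ¬(¬p4 ∨ ((p4 → p3) ∧ (p3 → p4)))
⇔ ¬(¬p4 ∨ ((¬p4 ∨ p3) ∧ (p3 → p4)))
⇔ ¬(¬p4 ∨ ((¬p4 ∨ p3) ∧ (¬p3 ∨ p4)))
⇔ ¬¬p4 ∧ ¬((¬p4 ∨ p3) ∧ (¬p3 ∨ p4))
⇔ p4 ∧ ¬((¬p4 ∨ p3) ∧ (¬p3 ∨ p4))
⇔ p4 ∧ (¬(¬p4 ∨ p3) ∨ ¬(¬p3 ∨ p4))
⇔ p4 ∧ ((¬¬p4 ∧ ¬p3) ∨ ¬(¬p3 ∨ p4))
⇔ p4 ∧ ((p4 ∧ ¬p3) ∨ ¬(¬p3 ∨ p4))
⇔ p4 ∧ ((p4 ∧ ¬p3) ∨ (¬¬p3 ∧ ¬p4))
⇔ p4 ∧ ((p4 ∧ ¬p3) ∨ (p3 ∧ ¬p4))
⇔ p4 ∧ (p4 ∨ p3) ∧ (p4 ∨ ¬p4) ∧ (¬p3 ∨ p3) ∧ (¬p3 ∨ ¬p4)
⇔ p4 ∧ (¬p3 ∨ ¬p4)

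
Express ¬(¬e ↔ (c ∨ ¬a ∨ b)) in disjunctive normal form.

¬(¬e ↔ (c ∨ ¬a ∨ b))
≡ ¬((¬e → (c ∨ ¬a ∨ b)) ∧ ((c ∨ ¬a ∨ b) → ¬e))   — eliminate ↔
≡ ¬((¬¬e ∨ c ∨ ¬a ∨ b) ∧ ((c ∨ ¬a ∨ b) → ¬e))   — eliminate →
≡ ¬((¬¬e ∨ c ∨ ¬a ∨ b) ∧ (¬(c ∨ ¬a ∨ b) ∨ ¬e))   — eliminate →
≡ ¬(¬¬e ∨ c ∨ ¬a ∨ b) ∨ ¬(¬(c ∨ ¬a ∨ b) ∨ ¬e)   — De Morgan
≡ (¬¬¬e ∧ ¬c ∧ ¬¬a ∧ ¬b) ∨ ¬(¬(c ∨ ¬a ∨ b) ∨ ¬e)   — De Morgan
≡ (¬e ∧ ¬c ∧ ¬¬a ∧ ¬b) ∨ ¬(¬(c ∨ ¬a ∨ b) ∨ ¬e)   — double negation
≡ (¬e ∧ ¬c ∧ a ∧ ¬b) ∨ ¬(¬(c ∨ ¬a ∨ b) ∨ ¬e)   — double negation
≡ (¬e ∧ ¬c ∧ a ∧ ¬b) ∨ (¬¬(c ∨ ¬a ∨ b) ∧ ¬¬e)   — De Morgan
≡ (¬e ∧ ¬c ∧ a ∧ ¬b) ∨ ((c ∨ ¬a ∨ b) ∧ ¬¬e)   — double negation
≡ (¬e ∧ ¬c ∧ a ∧ ¬b) ∨ ((c ∨ ¬a ∨ b) ∧ e)   — double negation
≡ (¬e ∧ ¬c ∧ a ∧ ¬b) ∨ (c ∧ e) ∨ (¬a ∧ e) ∨ (b ∧ e)   — distribute ∧ over ∨

(¬e ∧ ¬c ∧ a ∧ ¬b) ∨ (c ∧ e) ∨ (¬a ∧ e) ∨ (b ∧ e)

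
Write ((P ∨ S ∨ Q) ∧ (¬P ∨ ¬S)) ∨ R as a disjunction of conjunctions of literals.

(P ∧ ¬S) ∨ (S ∧ ¬P) ∨ (Q ∧ ¬P) ∨ (Q ∧ ¬S) ∨ R

((P ∨ S ∨ Q) ∧ (¬P ∨ ¬S)) ∨ R
⇔ (P ∧ ¬P) ∨ (P ∧ ¬S) ∨ (S ∧ ¬P) ∨ (S ∧ ¬S) ∨ (Q ∧ ¬P) ∨ (Q ∧ ¬S) ∨ R   [distribute ∧ over ∨]
⇔ (P ∧ ¬S) ∨ (S ∧ ¬P) ∨ (Q ∧ ¬P) ∨ (Q ∧ ¬S) ∨ R   [simplify]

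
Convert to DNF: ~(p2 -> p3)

p2 & ~p3

~(p2 -> p3)
= ~(~p2 | p3)   [eliminate ->]
= ~~p2 & ~p3   [De Morgan]
= p2 & ~p3   [double negation]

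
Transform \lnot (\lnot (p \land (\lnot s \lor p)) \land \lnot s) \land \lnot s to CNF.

(p \lor s) \land \lnot s

\lnot (\lnot (p \land (\lnot s \lor p)) \land \lnot s) \land \lnot s
≡ (\lnot \lnot (p \land (\lnot s \lor p)) \lor \lnot \lnot s) \land \lnot s   (De Morgan)
≡ ((p \land (\lnot s \lor p)) \lor \lnot \lnot s) \land \lnot s   (double negation)
≡ ((p \land (\lnot s \lor p)) \lor s) \land \lnot s   (double negation)
≡ (p \lor s) \land (\lnot s \lor p \lor s) \land \lnot s   (distribute \lor over \land)
≡ (p \lor s) \land \lnot s   (simplify)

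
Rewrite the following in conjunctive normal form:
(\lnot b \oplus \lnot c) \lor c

b \lor c

(\lnot b \oplus \lnot c) \lor c
≡ (\lnot b \lor \lnot c) \land \lnot (\lnot b \land \lnot c) \lor c   [expand \oplus]
≡ (\lnot b \lor \lnot c) \land (\lnot \lnot b \lor \lnot \lnot c) \lor c   [De Morgan]
≡ (\lnot b \lor \lnot c) \land (b \lor \lnot \lnot c) \lor c   [double negation]
≡ (\lnot b \lor \lnot c) \land (b \lor c) \lor c   [double negation]
≡ (\lnot b \lor \lnot c \lor c) \land (b \lor c \lor c)   [distribute \lor over \land]
≡ b \lor c   [simplify]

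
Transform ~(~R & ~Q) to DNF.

~(~R & ~Q)
≡ ~~R | ~~Q
≡ R | ~~Q
≡ R | Q

R | Q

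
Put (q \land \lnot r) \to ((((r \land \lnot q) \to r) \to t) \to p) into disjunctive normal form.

(q \land \lnot r) \to ((((r \land \lnot q) \to r) \to t) \to p)
⇔ \lnot (q \land \lnot r) \lor ((((r \land \lnot q) \to r) \to t) \to p)   (eliminate \to)
⇔ \lnot (q \land \lnot r) \lor \lnot (((r \land \lnot q) \to r) \to t) \lor p   (eliminate \to)
⇔ \lnot (q \land \lnot r) \lor \lnot (\lnot ((r \land \lnot q) \to r) \lor t) \lor p   (eliminate \to)
⇔ \lnot (q \land \lnot r) \lor \lnot (\lnot (\lnot (r \land \lnot q) \lor r) \lor t) \lor p   (eliminate \to)
⇔ \lnot q \lor \lnot \lnot r \lor \lnot (\lnot (\lnot (r \land \lnot q) \lor r) \lor t) \lor p   (De Morgan)
⇔ \lnot q \lor r \lor \lnot (\lnot (\lnot (r \land \lnot q) \lor r) \lor t) \lor p   (double negation)
⇔ \lnot q \lor r \lor (\lnot \lnot (\lnot (r \land \lnot q) \lor r) \land \lnot t) \lor p   (De Morgan)
⇔ \lnot q \lor r \lor ((\lnot (r \land \lnot q) \lor r) \land \lnot t) \lor p   (double negation)
⇔ \lnot q \lor r \lor ((\lnot r \lor \lnot \lnot q \lor r) \land \lnot t) \lor p   (De Morgan)
⇔ \lnot q \lor r \lor ((\lnot r \lor q \lor r) \land \lnot t) \lor p   (double negation)
⇔ \lnot q \lor r \lor (\lnot r \land \lnot t) \lor (q \land \lnot t) \lor (r \land \lnot t) \lor p   (distribute \land over \lor)
⇔ \lnot q \lor r \lor (\lnot r \land \lnot t) \lor (q \land \lnot t) \lor p   (simplify)

\lnot q \lor r \lor (\lnot r \land \lnot t) \lor (q \land \lnot t) \lor p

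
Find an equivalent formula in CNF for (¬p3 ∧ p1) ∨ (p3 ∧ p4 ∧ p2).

(¬p3 ∧ p1) ∨ (p3 ∧ p4 ∧ p2)
⇔ (¬p3 ∨ p3) ∧ (¬p3 ∨ p4) ∧ (¬p3 ∨ p2) ∧ (p1 ∨ p3) ∧ (p1 ∨ p4) ∧ (p1 ∨ p2)   (distribute ∨ over ∧)
⇔ (¬p3 ∨ p4) ∧ (¬p3 ∨ p2) ∧ (p1 ∨ p3) ∧ (p1 ∨ p4) ∧ (p1 ∨ p2)   (simplify)

(¬p3 ∨ p4) ∧ (¬p3 ∨ p2) ∧ (p1 ∨ p3) ∧ (p1 ∨ p4) ∧ (p1 ∨ p2)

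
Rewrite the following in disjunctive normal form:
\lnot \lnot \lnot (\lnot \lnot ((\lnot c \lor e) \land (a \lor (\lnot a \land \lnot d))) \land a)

(c \land \lnot e) \lor \lnot a

\lnot \lnot \lnot (\lnot \lnot ((\lnot c \lor e) \land (a \lor (\lnot a \land \lnot d))) \land a)
= \lnot (\lnot \lnot ((\lnot c \lor e) \land (a \lor (\lnot a \land \lnot d))) \land a)
= \lnot \lnot \lnot ((\lnot c \lor e) \land (a \lor (\lnot a \land \lnot d))) \lor \lnot a
= \lnot ((\lnot c \lor e) \land (a \lor (\lnot a \land \lnot d))) \lor \lnot a
= \lnot (\lnot c \lor e) \lor \lnot (a \lor (\lnot a \land \lnot d)) \lor \lnot a
= (\lnot \lnot c \land \lnot e) \lor \lnot (a \lor (\lnot a \land \lnot d)) \lor \lnot a
= (c \land \lnot e) \lor \lnot (a \lor (\lnot a \land \lnot d)) \lor \lnot a
= (c \land \lnot e) \lor (\lnot a \land \lnot (\lnot a \land \lnot d)) \lor \lnot a
= (c \land \lnot e) \lor (\lnot a \land (\lnot \lnot a \lor \lnot \lnot d)) \lor \lnot a
= (c \land \lnot e) \lor (\lnot a \land (a \lor \lnot \lnot d)) \lor \lnot a
= (c \land \lnot e) \lor (\lnot a \land (a \lor d)) \lor \lnot a
= (c \land \lnot e) \lor (\lnot a \land a) \lor (\lnot a \land d) \lor \lnot a
= (c \land \lnot e) \lor \lnot a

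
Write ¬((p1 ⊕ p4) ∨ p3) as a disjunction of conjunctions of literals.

(¬p1 ∧ ¬p4 ∧ ¬p3) ∨ (p4 ∧ p1 ∧ ¬p3)

¬((p1 ⊕ p4) ∨ p3)
= ¬((p1 ∧ ¬p4) ∨ (¬p1 ∧ p4) ∨ p3)   [expand ⊕]
= ¬(p1 ∧ ¬p4) ∧ ¬(¬p1 ∧ p4) ∧ ¬p3   [De Morgan]
= (¬p1 ∨ ¬¬p4) ∧ ¬(¬p1 ∧ p4) ∧ ¬p3   [De Morgan]
= (¬p1 ∨ p4) ∧ ¬(¬p1 ∧ p4) ∧ ¬p3   [double negation]
= (¬p1 ∨ p4) ∧ (¬¬p1 ∨ ¬p4) ∧ ¬p3   [De Morgan]
= (¬p1 ∨ p4) ∧ (p1 ∨ ¬p4) ∧ ¬p3   [double negation]
= (¬p1 ∧ p1 ∧ ¬p3) ∨ (¬p1 ∧ ¬p4 ∧ ¬p3) ∨ (p4 ∧ p1 ∧ ¬p3) ∨ (p4 ∧ ¬p4 ∧ ¬p3)   [distribute ∧ over ∨]
= (¬p1 ∧ ¬p4 ∧ ¬p3) ∨ (p4 ∧ p1 ∧ ¬p3)   [simplify]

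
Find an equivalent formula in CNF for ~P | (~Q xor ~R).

(~P | ~Q | ~R) & (~P | Q | R)

~P | (~Q xor ~R)
= ~P | ((~Q | ~R) & ~(~Q & ~R))
= ~P | ((~Q | ~R) & (~~Q | ~~R))
= ~P | ((~Q | ~R) & (Q | ~~R))
= ~P | ((~Q | ~R) & (Q | R))
= (~P | ~Q | ~R) & (~P | Q | R)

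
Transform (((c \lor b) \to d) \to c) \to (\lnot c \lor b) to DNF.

(((c \lor b) \to d) \to c) \to (\lnot c \lor b)
≡ \lnot (((c \lor b) \to d) \to c) \lor \lnot c \lor b   — eliminate \to
≡ \lnot (\lnot ((c \lor b) \to d) \lor c) \lor \lnot c \lor b   — eliminate \to
≡ \lnot (\lnot (\lnot (c \lor b) \lor d) \lor c) \lor \lnot c \lor b   — eliminate \to
≡ (\lnot \lnot (\lnot (c \lor b) \lor d) \land \lnot c) \lor \lnot c \lor b   — De Morgan
≡ ((\lnot (c \lor b) \lor d) \land \lnot c) \lor \lnot c \lor b   — double negation
≡ (((\lnot c \land \lnot b) \lor d) \land \lnot c) \lor \lnot c \lor b   — De Morgan
≡ (\lnot c \land \lnot b \land \lnot c) \lor (d \land \lnot c) \lor \lnot c \lor b   — distribute \land over \lor
≡ \lnot c \lor b   — simplify

\lnot c \lor b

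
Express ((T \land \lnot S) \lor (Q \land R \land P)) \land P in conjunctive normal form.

((T \land \lnot S) \lor (Q \land R \land P)) \land P
≡ (T \lor Q) \land (T \lor R) \land (T \lor P) \land (\lnot S \lor Q) \land (\lnot S \lor R) \land (\lnot S \lor P) \land P   — distribute \lor over \land
≡ (T \lor Q) \land (T \lor R) \land (\lnot S \lor Q) \land (\lnot S \lor R) \land P   — simplify

(T \lor Q) \land (T \lor R) \land (\lnot S \lor Q) \land (\lnot S \lor R) \land P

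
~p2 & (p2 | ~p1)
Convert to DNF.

~p2 & (p2 | ~p1)
≡ (~p2 & p2) | (~p2 & ~p1)   (distribute & over |)
≡ ~p2 & ~p1   (simplify)

~p2 & ~p1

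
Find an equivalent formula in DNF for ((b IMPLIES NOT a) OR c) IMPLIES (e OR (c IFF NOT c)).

(b AND a AND NOT c) OR e

((b IMPLIES NOT a) OR c) IMPLIES (e OR (c IFF NOT c))
⇔ NOT ((b IMPLIES NOT a) OR c) OR e OR (c IFF NOT c)   (eliminate IMPLIES)
⇔ NOT (NOT b OR NOT a OR c) OR e OR (c IFF NOT c)   (eliminate IMPLIES)
⇔ NOT (NOT b OR NOT a OR c) OR e OR ((c IMPLIES NOT c) AND (NOT c IMPLIES c))   (eliminate IFF)
⇔ NOT (NOT b OR NOT a OR c) OR e OR ((NOT c OR NOT c) AND (NOT c IMPLIES c))   (eliminate IMPLIES)
⇔ NOT (NOT b OR NOT a OR c) OR e OR ((NOT c OR NOT c) AND (NOT NOT c OR c))   (eliminate IMPLIES)
⇔ (NOT NOT b AND NOT NOT a AND NOT c) OR e OR ((NOT c OR NOT c) AND (NOT NOT c OR c))   (De Morgan)
⇔ (b AND NOT NOT a AND NOT c) OR e OR ((NOT c OR NOT c) AND (NOT NOT c OR c))   (double negation)
⇔ (b AND a AND NOT c) OR e OR ((NOT c OR NOT c) AND (NOT NOT c OR c))   (double negation)
⇔ (b AND a AND NOT c) OR e OR ((NOT c OR NOT c) AND (c OR c))   (double negation)
⇔ (b AND a AND NOT c) OR e OR (NOT c AND c) OR (NOT c AND c) OR (NOT c AND c) OR (NOT c AND c)   (distribute AND over OR)
⇔ (b AND a AND NOT c) OR e   (simplify)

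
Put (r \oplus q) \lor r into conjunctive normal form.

(r \oplus q) \lor r
= ((r \lor q) \land \lnot (r \land q)) \lor r   (expand \oplus)
= ((r \lor q) \land (\lnot r \lor \lnot q)) \lor r   (De Morgan)
= (r \lor q \lor r) \land (\lnot r \lor \lnot q \lor r)   (distribute \lor over \land)
= r \lor q   (simplify)

r \lor q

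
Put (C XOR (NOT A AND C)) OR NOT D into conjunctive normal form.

(C XOR (NOT A AND C)) OR NOT D
≡ ((C OR (NOT A AND C)) AND NOT (C AND NOT A AND C)) OR NOT D   [expand XOR]
≡ ((C OR (NOT A AND C)) AND (NOT C OR NOT NOT A OR NOT C)) OR NOT D   [De Morgan]
≡ ((C OR (NOT A AND C)) AND (NOT C OR A OR NOT C)) OR NOT D   [double negation]
≡ (C OR NOT A OR NOT D) AND (C OR C OR NOT D) AND (NOT C OR A OR NOT C OR NOT D)   [distribute OR over AND]
≡ (C OR NOT D) AND (NOT C OR A OR NOT D)   [simplify]

(C OR NOT D) AND (NOT C OR A OR NOT D)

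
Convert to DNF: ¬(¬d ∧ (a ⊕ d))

d ∨ ¬a ∧ ¬d

¬(¬d ∧ (a ⊕ d))
≡ ¬(¬d ∧ (a ∧ ¬d ∨ ¬a ∧ d))   [expand ⊕]
≡ ¬¬d ∨ ¬(a ∧ ¬d ∨ ¬a ∧ d)   [De Morgan]
≡ d ∨ ¬(a ∧ ¬d ∨ ¬a ∧ d)   [double negation]
≡ d ∨ ¬(a ∧ ¬d) ∧ ¬(¬a ∧ d)   [De Morgan]
≡ d ∨ (¬a ∨ ¬¬d) ∧ ¬(¬a ∧ d)   [De Morgan]
≡ d ∨ (¬a ∨ d) ∧ ¬(¬a ∧ d)   [double negation]
≡ d ∨ (¬a ∨ d) ∧ (¬¬a ∨ ¬d)   [De Morgan]
≡ d ∨ (¬a ∨ d) ∧ (a ∨ ¬d)   [double negation]
≡ d ∨ ¬a ∧ a ∨ ¬a ∧ ¬d ∨ d ∧ a ∨ d ∧ ¬d   [distribute ∧ over ∨]
≡ d ∨ ¬a ∧ ¬d   [simplify]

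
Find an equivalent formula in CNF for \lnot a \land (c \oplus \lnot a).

\lnot a \land (\lnot c \lor a)

\lnot a \land (c \oplus \lnot a)
⇔ \lnot a \land (c \lor \lnot a) \land \lnot (c \land \lnot a)
⇔ \lnot a \land (c \lor \lnot a) \land (\lnot c \lor \lnot \lnot a)
⇔ \lnot a \land (c \lor \lnot a) \land (\lnot c \lor a)
⇔ \lnot a \land (\lnot c \lor a)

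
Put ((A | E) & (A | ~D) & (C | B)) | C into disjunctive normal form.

((A | E) & (A | ~D) & (C | B)) | C
≡ (A & A & C) | (A & A & B) | (A & ~D & C) | (A & ~D & B) | (E & A & C) | (E & A & B) | (E & ~D & C) | (E & ~D & B) | C   [distribute & over |]
≡ (A & B) | (E & ~D & B) | C   [simplify]

(A & B) | (E & ~D & B) | C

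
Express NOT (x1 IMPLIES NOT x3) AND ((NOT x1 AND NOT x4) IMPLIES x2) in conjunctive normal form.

NOT (x1 IMPLIES NOT x3) AND ((NOT x1 AND NOT x4) IMPLIES x2)
= NOT (NOT x1 OR NOT x3) AND ((NOT x1 AND NOT x4) IMPLIES x2)   (eliminate IMPLIES)
= NOT (NOT x1 OR NOT x3) AND (NOT (NOT x1 AND NOT x4) OR x2)   (eliminate IMPLIES)
= NOT NOT x1 AND NOT NOT x3 AND (NOT (NOT x1 AND NOT x4) OR x2)   (De Morgan)
= x1 AND NOT NOT x3 AND (NOT (NOT x1 AND NOT x4) OR x2)   (double negation)
= x1 AND x3 AND (NOT (NOT x1 AND NOT x4) OR x2)   (double negation)
= x1 AND x3 AND (NOT NOT x1 OR NOT NOT x4 OR x2)   (De Morgan)
= x1 AND x3 AND (x1 OR NOT NOT x4 OR x2)   (double negation)
= x1 AND x3 AND (x1 OR x4 OR x2)   (double negation)
= x1 AND x3   (simplify)

x1 AND x3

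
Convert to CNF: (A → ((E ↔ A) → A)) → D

(A ∨ D) ∧ (¬A ∨ D)

(A → ((E ↔ A) → A)) → D
≡ ¬(A → ((E ↔ A) → A)) ∨ D
≡ ¬(¬A ∨ ((E ↔ A) → A)) ∨ D
≡ ¬(¬A ∨ ¬(E ↔ A) ∨ A) ∨ D
≡ ¬(¬A ∨ ¬((E → A) ∧ (A → E)) ∨ A) ∨ D
≡ ¬(¬A ∨ ¬((¬E ∨ A) ∧ (A → E)) ∨ A) ∨ D
≡ ¬(¬A ∨ ¬((¬E ∨ A) ∧ (¬A ∨ E)) ∨ A) ∨ D
≡ (¬¬A ∧ ¬¬((¬E ∨ A) ∧ (¬A ∨ E)) ∧ ¬A) ∨ D
≡ (A ∧ ¬¬((¬E ∨ A) ∧ (¬A ∨ E)) ∧ ¬A) ∨ D
≡ (A ∧ (¬E ∨ A) ∧ (¬A ∨ E) ∧ ¬A) ∨ D
≡ (A ∨ D) ∧ (¬E ∨ A ∨ D) ∧ (¬A ∨ E ∨ D) ∧ (¬A ∨ D)
≡ (A ∨ D) ∧ (¬A ∨ D)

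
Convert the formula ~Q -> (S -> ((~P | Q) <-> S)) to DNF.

~Q -> (S -> ((~P | Q) <-> S))
= ~~Q | (S -> ((~P | Q) <-> S))   [eliminate ->]
= ~~Q | ~S | ((~P | Q) <-> S)   [eliminate ->]
= ~~Q | ~S | (((~P | Q) -> S) & (S -> (~P | Q)))   [eliminate <->]
= ~~Q | ~S | ((~(~P | Q) | S) & (S -> (~P | Q)))   [eliminate ->]
= ~~Q | ~S | ((~(~P | Q) | S) & (~S | ~P | Q))   [eliminate ->]
= Q | ~S | ((~(~P | Q) | S) & (~S | ~P | Q))   [double negation]
= Q | ~S | (((~~P & ~Q) | S) & (~S | ~P | Q))   [De Morgan]
= Q | ~S | (((P & ~Q) | S) & (~S | ~P | Q))   [double negation]
= Q | ~S | (P & ~Q & ~S) | (P & ~Q & ~P) | (P & ~Q & Q) | (S & ~S) | (S & ~P) | (S & Q)   [distribute & over |]
= Q | ~S | (S & ~P)   [simplify]

Q | ~S | (S & ~P)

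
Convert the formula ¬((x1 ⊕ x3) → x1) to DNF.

¬x1 ∧ x3

¬((x1 ⊕ x3) → x1)
= ¬(¬(x1 ⊕ x3) ∨ x1)
= ¬(¬((x1 ∧ ¬x3) ∨ (¬x1 ∧ x3)) ∨ x1)
= ¬¬((x1 ∧ ¬x3) ∨ (¬x1 ∧ x3)) ∧ ¬x1
= ((x1 ∧ ¬x3) ∨ (¬x1 ∧ x3)) ∧ ¬x1
= (x1 ∧ ¬x3 ∧ ¬x1) ∨ (¬x1 ∧ x3 ∧ ¬x1)
= ¬x1 ∧ x3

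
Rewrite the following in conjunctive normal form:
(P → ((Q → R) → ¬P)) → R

(P ∨ R) ∧ (¬Q ∨ R)

(P → ((Q → R) → ¬P)) → R
⇔ ¬(P → ((Q → R) → ¬P)) ∨ R   — eliminate →
⇔ ¬(¬P ∨ ((Q → R) → ¬P)) ∨ R   — eliminate →
⇔ ¬(¬P ∨ ¬(Q → R) ∨ ¬P) ∨ R   — eliminate →
⇔ ¬(¬P ∨ ¬(¬Q ∨ R) ∨ ¬P) ∨ R   — eliminate →
⇔ (¬¬P ∧ ¬¬(¬Q ∨ R) ∧ ¬¬P) ∨ R   — De Morgan
⇔ (P ∧ ¬¬(¬Q ∨ R) ∧ ¬¬P) ∨ R   — double negation
⇔ (P ∧ (¬Q ∨ R) ∧ ¬¬P) ∨ R   — double negation
⇔ (P ∧ (¬Q ∨ R) ∧ P) ∨ R   — double negation
⇔ (P ∨ R) ∧ (¬Q ∨ R ∨ R) ∧ (P ∨ R)   — distribute ∨ over ∧
⇔ (P ∨ R) ∧ (¬Q ∨ R)   — simplify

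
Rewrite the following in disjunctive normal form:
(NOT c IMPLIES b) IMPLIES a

(NOT c AND NOT b) OR a

(NOT c IMPLIES b) IMPLIES a
≡ NOT (NOT c IMPLIES b) OR a   (eliminate IMPLIES)
≡ NOT (NOT NOT c OR b) OR a   (eliminate IMPLIES)
≡ (NOT NOT NOT c AND NOT b) OR a   (De Morgan)
≡ (NOT c AND NOT b) OR a   (double negation)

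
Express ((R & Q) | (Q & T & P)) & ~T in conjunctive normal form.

(R | T) & (R | P) & Q & ~T

((R & Q) | (Q & T & P)) & ~T
≡ (R | Q) & (R | T) & (R | P) & (Q | Q) & (Q | T) & (Q | P) & ~T   — distribute | over &
≡ (R | T) & (R | P) & Q & ~T   — simplify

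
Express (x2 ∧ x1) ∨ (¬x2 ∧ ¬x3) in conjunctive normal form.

(x2 ∨ ¬x3) ∧ (x1 ∨ ¬x2) ∧ (x1 ∨ ¬x3)

(x2 ∧ x1) ∨ (¬x2 ∧ ¬x3)
⇔ (x2 ∨ ¬x2) ∧ (x2 ∨ ¬x3) ∧ (x1 ∨ ¬x2) ∧ (x1 ∨ ¬x3)   [distribute ∨ over ∧]
⇔ (x2 ∨ ¬x3) ∧ (x1 ∨ ¬x2) ∧ (x1 ∨ ¬x3)   [simplify]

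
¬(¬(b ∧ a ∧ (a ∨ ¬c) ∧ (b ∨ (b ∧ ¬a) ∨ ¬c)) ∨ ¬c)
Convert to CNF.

b ∧ a ∧ c

¬(¬(b ∧ a ∧ (a ∨ ¬c) ∧ (b ∨ (b ∧ ¬a) ∨ ¬c)) ∨ ¬c)
⇔ ¬¬(b ∧ a ∧ (a ∨ ¬c) ∧ (b ∨ (b ∧ ¬a) ∨ ¬c)) ∧ ¬¬c   [De Morgan]
⇔ b ∧ a ∧ (a ∨ ¬c) ∧ (b ∨ (b ∧ ¬a) ∨ ¬c) ∧ ¬¬c   [double negation]
⇔ b ∧ a ∧ (a ∨ ¬c) ∧ (b ∨ (b ∧ ¬a) ∨ ¬c) ∧ c   [double negation]
⇔ b ∧ a ∧ (a ∨ ¬c) ∧ (b ∨ b ∨ ¬c) ∧ (b ∨ ¬a ∨ ¬c) ∧ c   [distribute ∨ over ∧]
⇔ b ∧ a ∧ c   [simplify]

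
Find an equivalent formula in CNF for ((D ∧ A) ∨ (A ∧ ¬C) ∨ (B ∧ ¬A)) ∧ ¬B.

(D ∨ ¬C ∨ B) ∧ (D ∨ ¬C ∨ ¬A) ∧ (A ∨ B) ∧ ¬B

((D ∧ A) ∨ (A ∧ ¬C) ∨ (B ∧ ¬A)) ∧ ¬B
⇔ (D ∨ A ∨ B) ∧ (D ∨ A ∨ ¬A) ∧ (D ∨ ¬C ∨ B) ∧ (D ∨ ¬C ∨ ¬A) ∧ (A ∨ A ∨ B) ∧ (A ∨ A ∨ ¬A) ∧ (A ∨ ¬C ∨ B) ∧ (A ∨ ¬C ∨ ¬A) ∧ ¬B   [distribute ∨ over ∧]
⇔ (D ∨ ¬C ∨ B) ∧ (D ∨ ¬C ∨ ¬A) ∧ (A ∨ B) ∧ ¬B   [simplify]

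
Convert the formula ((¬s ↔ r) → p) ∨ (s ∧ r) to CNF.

((¬s ↔ r) → p) ∨ (s ∧ r)
⇔ ¬(¬s ↔ r) ∨ p ∨ (s ∧ r)   [eliminate →]
⇔ ¬((¬s → r) ∧ (r → ¬s)) ∨ p ∨ (s ∧ r)   [eliminate ↔]
⇔ ¬((¬¬s ∨ r) ∧ (r → ¬s)) ∨ p ∨ (s ∧ r)   [eliminate →]
⇔ ¬((¬¬s ∨ r) ∧ (¬r ∨ ¬s)) ∨ p ∨ (s ∧ r)   [eliminate →]
⇔ ¬(¬¬s ∨ r) ∨ ¬(¬r ∨ ¬s) ∨ p ∨ (s ∧ r)   [De Morgan]
⇔ (¬¬¬s ∧ ¬r) ∨ ¬(¬r ∨ ¬s) ∨ p ∨ (s ∧ r)   [De Morgan]
⇔ (¬s ∧ ¬r) ∨ ¬(¬r ∨ ¬s) ∨ p ∨ (s ∧ r)   [double negation]
⇔ (¬s ∧ ¬r) ∨ (¬¬r ∧ ¬¬s) ∨ p ∨ (s ∧ r)   [De Morgan]
⇔ (¬s ∧ ¬r) ∨ (r ∧ ¬¬s) ∨ p ∨ (s ∧ r)   [double negation]
⇔ (¬s ∧ ¬r) ∨ (r ∧ s) ∨ p ∨ (s ∧ r)   [double negation]
⇔ (¬s ∨ r ∨ p ∨ s) ∧ (¬s ∨ r ∨ p ∨ r) ∧ (¬s ∨ s ∨ p ∨ s) ∧ (¬s ∨ s ∨ p ∨ r) ∧ (¬r ∨ r ∨ p ∨ s) ∧ (¬r ∨ r ∨ p ∨ r) ∧ (¬r ∨ s ∨ p ∨ s) ∧ (¬r ∨ s ∨ p ∨ r)   [distribute ∨ over ∧]
⇔ (¬s ∨ r ∨ p) ∧ (¬r ∨ s ∨ p)   [simplify]

(¬s ∨ r ∨ p) ∧ (¬r ∨ s ∨ p)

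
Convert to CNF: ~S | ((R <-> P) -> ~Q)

(~S | R | P | ~Q) & (~S | ~P | ~R | ~Q)

~S | ((R <-> P) -> ~Q)
= ~S | ~(R <-> P) | ~Q   — eliminate ->
= ~S | ~((R -> P) & (P -> R)) | ~Q   — eliminate <->
= ~S | ~((~R | P) & (P -> R)) | ~Q   — eliminate ->
= ~S | ~((~R | P) & (~P | R)) | ~Q   — eliminate ->
= ~S | ~(~R | P) | ~(~P | R) | ~Q   — De Morgan
= ~S | (~~R & ~P) | ~(~P | R) | ~Q   — De Morgan
= ~S | (R & ~P) | ~(~P | R) | ~Q   — double negation
= ~S | (R & ~P) | (~~P & ~R) | ~Q   — De Morgan
= ~S | (R & ~P) | (P & ~R) | ~Q   — double negation
= (~S | R | P | ~Q) & (~S | R | ~R | ~Q) & (~S | ~P | P | ~Q) & (~S | ~P | ~R | ~Q)   — distribute | over &
= (~S | R | P | ~Q) & (~S | ~P | ~R | ~Q)   — simplify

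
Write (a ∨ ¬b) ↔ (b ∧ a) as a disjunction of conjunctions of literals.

(¬a ∧ b) ∨ (b ∧ a)

(a ∨ ¬b) ↔ (b ∧ a)
= ((a ∨ ¬b) → (b ∧ a)) ∧ ((b ∧ a) → (a ∨ ¬b))
= (¬(a ∨ ¬b) ∨ (b ∧ a)) ∧ ((b ∧ a) → (a ∨ ¬b))
= (¬(a ∨ ¬b) ∨ (b ∧ a)) ∧ (¬(b ∧ a) ∨ a ∨ ¬b)
= ((¬a ∧ ¬¬b) ∨ (b ∧ a)) ∧ (¬(b ∧ a) ∨ a ∨ ¬b)
= ((¬a ∧ b) ∨ (b ∧ a)) ∧ (¬(b ∧ a) ∨ a ∨ ¬b)
= ((¬a ∧ b) ∨ (b ∧ a)) ∧ (¬b ∨ ¬a ∨ a ∨ ¬b)
= (¬a ∧ b ∧ ¬b) ∨ (¬a ∧ b ∧ ¬a) ∨ (¬a ∧ b ∧ a) ∨ (¬a ∧ b ∧ ¬b) ∨ (b ∧ a ∧ ¬b) ∨ (b ∧ a ∧ ¬a) ∨ (b ∧ a ∧ a) ∨ (b ∧ a ∧ ¬b)
= (¬a ∧ b) ∨ (b ∧ a)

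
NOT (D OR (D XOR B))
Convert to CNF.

NOT (D OR (D XOR B))
≡ NOT (D OR ((D OR B) AND NOT (D AND B)))   [expand XOR]
≡ NOT D AND NOT ((D OR B) AND NOT (D AND B))   [De Morgan]
≡ NOT D AND (NOT (D OR B) OR NOT NOT (D AND B))   [De Morgan]
≡ NOT D AND ((NOT D AND NOT B) OR NOT NOT (D AND B))   [De Morgan]
≡ NOT D AND ((NOT D AND NOT B) OR (D AND B))   [double negation]
≡ NOT D AND (NOT D OR D) AND (NOT D OR B) AND (NOT B OR D) AND (NOT B OR B)   [distribute OR over AND]
≡ NOT D AND (NOT B OR D)   [simplify]

NOT D AND (NOT B OR D)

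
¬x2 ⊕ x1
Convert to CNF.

(¬x2 ∨ x1) ∧ (x2 ∨ ¬x1)

¬x2 ⊕ x1
⇔ (¬x2 ∨ x1) ∧ ¬(¬x2 ∧ x1)   [expand ⊕]
⇔ (¬x2 ∨ x1) ∧ (¬¬x2 ∨ ¬x1)   [De Morgan]
⇔ (¬x2 ∨ x1) ∧ (x2 ∨ ¬x1)   [double negation]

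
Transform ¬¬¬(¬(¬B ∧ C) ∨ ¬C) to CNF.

¬¬¬(¬(¬B ∧ C) ∨ ¬C)
≡ ¬(¬(¬B ∧ C) ∨ ¬C)   [double negation]
≡ ¬¬(¬B ∧ C) ∧ ¬¬C   [De Morgan]
≡ ¬B ∧ C ∧ ¬¬C   [double negation]
≡ ¬B ∧ C ∧ C   [double negation]
≡ ¬B ∧ C   [simplify]

¬B ∧ C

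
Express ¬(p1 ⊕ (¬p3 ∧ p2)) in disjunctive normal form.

¬(p1 ⊕ (¬p3 ∧ p2))
= ¬((p1 ∧ ¬(¬p3 ∧ p2)) ∨ (¬p1 ∧ ¬p3 ∧ p2))   — expand ⊕
= ¬(p1 ∧ ¬(¬p3 ∧ p2)) ∧ ¬(¬p1 ∧ ¬p3 ∧ p2)   — De Morgan
= (¬p1 ∨ ¬¬(¬p3 ∧ p2)) ∧ ¬(¬p1 ∧ ¬p3 ∧ p2)   — De Morgan
= (¬p1 ∨ (¬p3 ∧ p2)) ∧ ¬(¬p1 ∧ ¬p3 ∧ p2)   — double negation
= (¬p1 ∨ (¬p3 ∧ p2)) ∧ (¬¬p1 ∨ ¬¬p3 ∨ ¬p2)   — De Morgan
= (¬p1 ∨ (¬p3 ∧ p2)) ∧ (p1 ∨ ¬¬p3 ∨ ¬p2)   — double negation
= (¬p1 ∨ (¬p3 ∧ p2)) ∧ (p1 ∨ p3 ∨ ¬p2)   — double negation
= (¬p1 ∧ p1) ∨ (¬p1 ∧ p3) ∨ (¬p1 ∧ ¬p2) ∨ (¬p3 ∧ p2 ∧ p1) ∨ (¬p3 ∧ p2 ∧ p3) ∨ (¬p3 ∧ p2 ∧ ¬p2)   — distribute ∧ over ∨
= (¬p1 ∧ p3) ∨ (¬p1 ∧ ¬p2) ∨ (¬p3 ∧ p2 ∧ p1)   — simplify

(¬p1 ∧ p3) ∨ (¬p1 ∧ ¬p2) ∨ (¬p3 ∧ p2 ∧ p1)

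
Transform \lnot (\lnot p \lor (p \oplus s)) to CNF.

p \land (\lnot p \lor s)

\lnot (\lnot p \lor (p \oplus s))
≡ \lnot (\lnot p \lor ((p \lor s) \land \lnot (p \land s)))
≡ \lnot \lnot p \land \lnot ((p \lor s) \land \lnot (p \land s))
≡ p \land \lnot ((p \lor s) \land \lnot (p \land s))
≡ p \land (\lnot (p \lor s) \lor \lnot \lnot (p \land s))
≡ p \land ((\lnot p \land \lnot s) \lor \lnot \lnot (p \land s))
≡ p \land ((\lnot p \land \lnot s) \lor (p \land s))
≡ p \land (\lnot p \lor p) \land (\lnot p \lor s) \land (\lnot s \lor p) \land (\lnot s \lor s)
≡ p \land (\lnot p \lor s)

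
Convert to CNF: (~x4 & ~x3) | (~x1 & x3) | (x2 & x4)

(~x4 | ~x1 | x2) & (~x4 | x3 | x2) & (~x3 | ~x1 | x2) & (~x3 | ~x1 | x4)

(~x4 & ~x3) | (~x1 & x3) | (x2 & x4)
= (~x4 | ~x1 | x2) & (~x4 | ~x1 | x4) & (~x4 | x3 | x2) & (~x4 | x3 | x4) & (~x3 | ~x1 | x2) & (~x3 | ~x1 | x4) & (~x3 | x3 | x2) & (~x3 | x3 | x4)   [distribute | over &]
= (~x4 | ~x1 | x2) & (~x4 | x3 | x2) & (~x3 | ~x1 | x2) & (~x3 | ~x1 | x4)   [simplify]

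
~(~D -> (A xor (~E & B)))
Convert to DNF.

~(~D -> (A xor (~E & B)))
⇔ ~(~~D | (A xor (~E & B)))
⇔ ~(~~D | (A & ~(~E & B)) | (~A & ~E & B))
⇔ ~~~D & ~(A & ~(~E & B)) & ~(~A & ~E & B)
⇔ ~D & ~(A & ~(~E & B)) & ~(~A & ~E & B)
⇔ ~D & (~A | ~~(~E & B)) & ~(~A & ~E & B)
⇔ ~D & (~A | (~E & B)) & ~(~A & ~E & B)
⇔ ~D & (~A | (~E & B)) & (~~A | ~~E | ~B)
⇔ ~D & (~A | (~E & B)) & (A | ~~E | ~B)
⇔ ~D & (~A | (~E & B)) & (A | E | ~B)
⇔ (~D & ~A & A) | (~D & ~A & E) | (~D & ~A & ~B) | (~D & ~E & B & A) | (~D & ~E & B & E) | (~D & ~E & B & ~B)
⇔ (~D & ~A & E) | (~D & ~A & ~B) | (~D & ~E & B & A)

(~D & ~A & E) | (~D & ~A & ~B) | (~D & ~E & B & A)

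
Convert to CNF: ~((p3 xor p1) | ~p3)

(~p3 | p1) & p3

~((p3 xor p1) | ~p3)
≡ ~(((p3 | p1) & ~(p3 & p1)) | ~p3)   [expand xor]
≡ ~((p3 | p1) & ~(p3 & p1)) & ~~p3   [De Morgan]
≡ (~(p3 | p1) | ~~(p3 & p1)) & ~~p3   [De Morgan]
≡ ((~p3 & ~p1) | ~~(p3 & p1)) & ~~p3   [De Morgan]
≡ ((~p3 & ~p1) | (p3 & p1)) & ~~p3   [double negation]
≡ ((~p3 & ~p1) | (p3 & p1)) & p3   [double negation]
≡ (~p3 | p3) & (~p3 | p1) & (~p1 | p3) & (~p1 | p1) & p3   [distribute | over &]
≡ (~p3 | p1) & p3   [simplify]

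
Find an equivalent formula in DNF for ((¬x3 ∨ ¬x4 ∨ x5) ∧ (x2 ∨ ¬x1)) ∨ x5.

((¬x3 ∨ ¬x4 ∨ x5) ∧ (x2 ∨ ¬x1)) ∨ x5
⇔ (¬x3 ∧ x2) ∨ (¬x3 ∧ ¬x1) ∨ (¬x4 ∧ x2) ∨ (¬x4 ∧ ¬x1) ∨ (x5 ∧ x2) ∨ (x5 ∧ ¬x1) ∨ x5   (distribute ∧ over ∨)
⇔ (¬x3 ∧ x2) ∨ (¬x3 ∧ ¬x1) ∨ (¬x4 ∧ x2) ∨ (¬x4 ∧ ¬x1) ∨ x5   (simplify)

(¬x3 ∧ x2) ∨ (¬x3 ∧ ¬x1) ∨ (¬x4 ∧ x2) ∨ (¬x4 ∧ ¬x1) ∨ x5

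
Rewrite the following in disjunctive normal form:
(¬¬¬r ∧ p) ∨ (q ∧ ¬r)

(¬¬¬r ∧ p) ∨ (q ∧ ¬r)
⇔ (¬r ∧ p) ∨ (q ∧ ¬r)

(¬r ∧ p) ∨ (q ∧ ¬r)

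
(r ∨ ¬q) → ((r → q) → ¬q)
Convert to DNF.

(¬r ∧ q) ∨ ¬q

(r ∨ ¬q) → ((r → q) → ¬q)
= ¬(r ∨ ¬q) ∨ ((r → q) → ¬q)   [eliminate →]
= ¬(r ∨ ¬q) ∨ ¬(r → q) ∨ ¬q   [eliminate →]
= ¬(r ∨ ¬q) ∨ ¬(¬r ∨ q) ∨ ¬q   [eliminate →]
= (¬r ∧ ¬¬q) ∨ ¬(¬r ∨ q) ∨ ¬q   [De Morgan]
= (¬r ∧ q) ∨ ¬(¬r ∨ q) ∨ ¬q   [double negation]
= (¬r ∧ q) ∨ (¬¬r ∧ ¬q) ∨ ¬q   [De Morgan]
= (¬r ∧ q) ∨ (r ∧ ¬q) ∨ ¬q   [double negation]
= (¬r ∧ q) ∨ ¬q   [simplify]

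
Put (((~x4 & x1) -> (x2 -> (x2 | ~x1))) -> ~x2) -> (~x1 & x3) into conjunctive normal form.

(x2 | ~x1) & (x2 | x3)

(((~x4 & x1) -> (x2 -> (x2 | ~x1))) -> ~x2) -> (~x1 & x3)
≡ ~(((~x4 & x1) -> (x2 -> (x2 | ~x1))) -> ~x2) | (~x1 & x3)   (eliminate ->)
≡ ~(~((~x4 & x1) -> (x2 -> (x2 | ~x1))) | ~x2) | (~x1 & x3)   (eliminate ->)
≡ ~(~(~(~x4 & x1) | (x2 -> (x2 | ~x1))) | ~x2) | (~x1 & x3)   (eliminate ->)
≡ ~(~(~(~x4 & x1) | ~x2 | x2 | ~x1) | ~x2) | (~x1 & x3)   (eliminate ->)
≡ (~~(~(~x4 & x1) | ~x2 | x2 | ~x1) & ~~x2) | (~x1 & x3)   (De Morgan)
≡ ((~(~x4 & x1) | ~x2 | x2 | ~x1) & ~~x2) | (~x1 & x3)   (double negation)
≡ ((~~x4 | ~x1 | ~x2 | x2 | ~x1) & ~~x2) | (~x1 & x3)   (De Morgan)
≡ ((x4 | ~x1 | ~x2 | x2 | ~x1) & ~~x2) | (~x1 & x3)   (double negation)
≡ ((x4 | ~x1 | ~x2 | x2 | ~x1) & x2) | (~x1 & x3)   (double negation)
≡ (x4 | ~x1 | ~x2 | x2 | ~x1 | ~x1) & (x4 | ~x1 | ~x2 | x2 | ~x1 | x3) & (x2 | ~x1) & (x2 | x3)   (distribute | over &)
≡ (x2 | ~x1) & (x2 | x3)   (simplify)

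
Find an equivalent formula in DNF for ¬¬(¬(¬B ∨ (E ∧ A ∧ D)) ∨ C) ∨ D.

¬¬(¬(¬B ∨ (E ∧ A ∧ D)) ∨ C) ∨ D
= ¬(¬B ∨ (E ∧ A ∧ D)) ∨ C ∨ D   [double negation]
= (¬¬B ∧ ¬(E ∧ A ∧ D)) ∨ C ∨ D   [De Morgan]
= (B ∧ ¬(E ∧ A ∧ D)) ∨ C ∨ D   [double negation]
= (B ∧ (¬E ∨ ¬A ∨ ¬D)) ∨ C ∨ D   [De Morgan]
= (B ∧ ¬E) ∨ (B ∧ ¬A) ∨ (B ∧ ¬D) ∨ C ∨ D   [distribute ∧ over ∨]

(B ∧ ¬E) ∨ (B ∧ ¬A) ∨ (B ∧ ¬D) ∨ C ∨ D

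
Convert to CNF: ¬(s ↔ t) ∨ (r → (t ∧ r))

¬(s ↔ t) ∨ (r → (t ∧ r))
≡ ¬((s → t) ∧ (t → s)) ∨ (r → (t ∧ r))   [eliminate ↔]
≡ ¬((¬s ∨ t) ∧ (t → s)) ∨ (r → (t ∧ r))   [eliminate →]
≡ ¬((¬s ∨ t) ∧ (¬t ∨ s)) ∨ (r → (t ∧ r))   [eliminate →]
≡ ¬((¬s ∨ t) ∧ (¬t ∨ s)) ∨ ¬r ∨ (t ∧ r)   [eliminate →]
≡ ¬(¬s ∨ t) ∨ ¬(¬t ∨ s) ∨ ¬r ∨ (t ∧ r)   [De Morgan]
≡ (¬¬s ∧ ¬t) ∨ ¬(¬t ∨ s) ∨ ¬r ∨ (t ∧ r)   [De Morgan]
≡ (s ∧ ¬t) ∨ ¬(¬t ∨ s) ∨ ¬r ∨ (t ∧ r)   [double negation]
≡ (s ∧ ¬t) ∨ (¬¬t ∧ ¬s) ∨ ¬r ∨ (t ∧ r)   [De Morgan]
≡ (s ∧ ¬t) ∨ (t ∧ ¬s) ∨ ¬r ∨ (t ∧ r)   [double negation]
≡ (s ∨ t ∨ ¬r ∨ t) ∧ (s ∨ t ∨ ¬r ∨ r) ∧ (s ∨ ¬s ∨ ¬r ∨ t) ∧ (s ∨ ¬s ∨ ¬r ∨ r) ∧ (¬t ∨ t ∨ ¬r ∨ t) ∧ (¬t ∨ t ∨ ¬r ∨ r) ∧ (¬t ∨ ¬s ∨ ¬r ∨ t) ∧ (¬t ∨ ¬s ∨ ¬r ∨ r)   [distribute ∨ over ∧]
≡ s ∨ t ∨ ¬r   [simplify]

s ∨ t ∨ ¬r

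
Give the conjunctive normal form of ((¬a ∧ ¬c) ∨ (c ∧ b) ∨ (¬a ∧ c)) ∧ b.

(¬a ∨ c) ∧ b

((¬a ∧ ¬c) ∨ (c ∧ b) ∨ (¬a ∧ c)) ∧ b
= (¬a ∨ c ∨ ¬a) ∧ (¬a ∨ c ∨ c) ∧ (¬a ∨ b ∨ ¬a) ∧ (¬a ∨ b ∨ c) ∧ (¬c ∨ c ∨ ¬a) ∧ (¬c ∨ c ∨ c) ∧ (¬c ∨ b ∨ ¬a) ∧ (¬c ∨ b ∨ c) ∧ b   (distribute ∨ over ∧)
= (¬a ∨ c) ∧ b   (simplify)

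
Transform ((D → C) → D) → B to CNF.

¬D ∨ B

((D → C) → D) → B
= ¬((D → C) → D) ∨ B   — eliminate →
= ¬(¬(D → C) ∨ D) ∨ B   — eliminate →
= ¬(¬(¬D ∨ C) ∨ D) ∨ B   — eliminate →
= (¬¬(¬D ∨ C) ∧ ¬D) ∨ B   — De Morgan
= ((¬D ∨ C) ∧ ¬D) ∨ B   — double negation
= (¬D ∨ C ∨ B) ∧ (¬D ∨ B)   — distribute ∨ over ∧
= ¬D ∨ B   — simplify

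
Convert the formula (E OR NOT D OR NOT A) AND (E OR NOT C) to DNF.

(E OR NOT D OR NOT A) AND (E OR NOT C)
= (E AND E) OR (E AND NOT C) OR (NOT D AND E) OR (NOT D AND NOT C) OR (NOT A AND E) OR (NOT A AND NOT C)   (distribute AND over OR)
= E OR (NOT D AND NOT C) OR (NOT A AND NOT C)   (simplify)

E OR (NOT D AND NOT C) OR (NOT A AND NOT C)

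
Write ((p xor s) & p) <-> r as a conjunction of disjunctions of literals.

(~p | s | r) & (~r | ~p | ~s) & (~r | p)

((p xor s) & p) <-> r
= (((p xor s) & p) -> r) & (r -> ((p xor s) & p))
= (~((p xor s) & p) | r) & (r -> ((p xor s) & p))
= (~((p | s) & ~(p & s) & p) | r) & (r -> ((p xor s) & p))
= (~((p | s) & ~(p & s) & p) | r) & (~r | ((p xor s) & p))
= (~((p | s) & ~(p & s) & p) | r) & (~r | ((p | s) & ~(p & s) & p))
= (~(p | s) | ~~(p & s) | ~p | r) & (~r | ((p | s) & ~(p & s) & p))
= ((~p & ~s) | ~~(p & s) | ~p | r) & (~r | ((p | s) & ~(p & s) & p))
= ((~p & ~s) | (p & s) | ~p | r) & (~r | ((p | s) & ~(p & s) & p))
= ((~p & ~s) | (p & s) | ~p | r) & (~r | ((p | s) & (~p | ~s) & p))
= (~p | p | ~p | r) & (~p | s | ~p | r) & (~s | p | ~p | r) & (~s | s | ~p | r) & (~r | p | s) & (~r | ~p | ~s) & (~r | p)
= (~p | s | r) & (~r | ~p | ~s) & (~r | p)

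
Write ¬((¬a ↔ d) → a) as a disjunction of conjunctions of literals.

¬((¬a ↔ d) → a)
≡ ¬(¬(¬a ↔ d) ∨ a)   [eliminate →]
≡ ¬(¬((¬a → d) ∧ (d → ¬a)) ∨ a)   [eliminate ↔]
≡ ¬(¬((¬¬a ∨ d) ∧ (d → ¬a)) ∨ a)   [eliminate →]
≡ ¬(¬((¬¬a ∨ d) ∧ (¬d ∨ ¬a)) ∨ a)   [eliminate →]
≡ ¬¬((¬¬a ∨ d) ∧ (¬d ∨ ¬a)) ∧ ¬a   [De Morgan]
≡ (¬¬a ∨ d) ∧ (¬d ∨ ¬a) ∧ ¬a   [double negation]
≡ (a ∨ d) ∧ (¬d ∨ ¬a) ∧ ¬a   [double negation]
≡ (a ∧ ¬d ∧ ¬a) ∨ (a ∧ ¬a ∧ ¬a) ∨ (d ∧ ¬d ∧ ¬a) ∨ (d ∧ ¬a ∧ ¬a)   [distribute ∧ over ∨]
≡ d ∧ ¬a   [simplify]

d ∧ ¬a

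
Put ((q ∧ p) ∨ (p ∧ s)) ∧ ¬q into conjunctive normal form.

((q ∧ p) ∨ (p ∧ s)) ∧ ¬q
≡ (q ∨ p) ∧ (q ∨ s) ∧ (p ∨ p) ∧ (p ∨ s) ∧ ¬q   [distribute ∨ over ∧]
≡ (q ∨ s) ∧ p ∧ ¬q   [simplify]

(q ∨ s) ∧ p ∧ ¬q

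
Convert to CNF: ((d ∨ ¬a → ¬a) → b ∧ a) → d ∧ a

¬b ∨ ¬a ∨ d

((d ∨ ¬a → ¬a) → b ∧ a) → d ∧ a
= ¬((d ∨ ¬a → ¬a) → b ∧ a) ∨ d ∧ a   [eliminate →]
= ¬(¬(d ∨ ¬a → ¬a) ∨ b ∧ a) ∨ d ∧ a   [eliminate →]
= ¬(¬(¬(d ∨ ¬a) ∨ ¬a) ∨ b ∧ a) ∨ d ∧ a   [eliminate →]
= ¬¬(¬(d ∨ ¬a) ∨ ¬a) ∧ ¬(b ∧ a) ∨ d ∧ a   [De Morgan]
= (¬(d ∨ ¬a) ∨ ¬a) ∧ ¬(b ∧ a) ∨ d ∧ a   [double negation]
= (¬d ∧ ¬¬a ∨ ¬a) ∧ ¬(b ∧ a) ∨ d ∧ a   [De Morgan]
= (¬d ∧ a ∨ ¬a) ∧ ¬(b ∧ a) ∨ d ∧ a   [double negation]
= (¬d ∧ a ∨ ¬a) ∧ (¬b ∨ ¬a) ∨ d ∧ a   [De Morgan]
= (¬d ∨ ¬a ∨ d) ∧ (¬d ∨ ¬a ∨ a) ∧ (a ∨ ¬a ∨ d) ∧ (a ∨ ¬a ∨ a) ∧ (¬b ∨ ¬a ∨ d) ∧ (¬b ∨ ¬a ∨ a)   [distribute ∨ over ∧]
= ¬b ∨ ¬a ∨ d   [simplify]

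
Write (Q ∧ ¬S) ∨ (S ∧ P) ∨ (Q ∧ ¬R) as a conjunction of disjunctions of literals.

(Q ∧ ¬S) ∨ (S ∧ P) ∨ (Q ∧ ¬R)
≡ (Q ∨ S ∨ Q) ∧ (Q ∨ S ∨ ¬R) ∧ (Q ∨ P ∨ Q) ∧ (Q ∨ P ∨ ¬R) ∧ (¬S ∨ S ∨ Q) ∧ (¬S ∨ S ∨ ¬R) ∧ (¬S ∨ P ∨ Q) ∧ (¬S ∨ P ∨ ¬R)   [distribute ∨ over ∧]
≡ (Q ∨ S) ∧ (Q ∨ P) ∧ (¬S ∨ P ∨ ¬R)   [simplify]

(Q ∨ S) ∧ (Q ∨ P) ∧ (¬S ∨ P ∨ ¬R)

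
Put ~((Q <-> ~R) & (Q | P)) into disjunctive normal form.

(Q & R) | (~R & ~Q) | (~Q & ~P)

~((Q <-> ~R) & (Q | P))
= ~((Q -> ~R) & (~R -> Q) & (Q | P))   [eliminate <->]
= ~((~Q | ~R) & (~R -> Q) & (Q | P))   [eliminate ->]
= ~((~Q | ~R) & (~~R | Q) & (Q | P))   [eliminate ->]
= ~(~Q | ~R) | ~(~~R | Q) | ~(Q | P)   [De Morgan]
= (~~Q & ~~R) | ~(~~R | Q) | ~(Q | P)   [De Morgan]
= (Q & ~~R) | ~(~~R | Q) | ~(Q | P)   [double negation]
= (Q & R) | ~(~~R | Q) | ~(Q | P)   [double negation]
= (Q & R) | (~~~R & ~Q) | ~(Q | P)   [De Morgan]
= (Q & R) | (~R & ~Q) | ~(Q | P)   [double negation]
= (Q & R) | (~R & ~Q) | (~Q & ~P)   [De Morgan]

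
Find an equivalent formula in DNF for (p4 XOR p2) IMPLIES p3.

(NOT p4 AND NOT p2) OR (p2 AND p4) OR p3

(p4 XOR p2) IMPLIES p3
≡ NOT (p4 XOR p2) OR p3   — eliminate IMPLIES
≡ NOT ((p4 AND NOT p2) OR (NOT p4 AND p2)) OR p3   — expand XOR
≡ (NOT (p4 AND NOT p2) AND NOT (NOT p4 AND p2)) OR p3   — De Morgan
≡ ((NOT p4 OR NOT NOT p2) AND NOT (NOT p4 AND p2)) OR p3   — De Morgan
≡ ((NOT p4 OR p2) AND NOT (NOT p4 AND p2)) OR p3   — double negation
≡ ((NOT p4 OR p2) AND (NOT NOT p4 OR NOT p2)) OR p3   — De Morgan
≡ ((NOT p4 OR p2) AND (p4 OR NOT p2)) OR p3   — double negation
≡ (NOT p4 AND p4) OR (NOT p4 AND NOT p2) OR (p2 AND p4) OR (p2 AND NOT p2) OR p3   — distribute AND over OR
≡ (NOT p4 AND NOT p2) OR (p2 AND p4) OR p3   — simplify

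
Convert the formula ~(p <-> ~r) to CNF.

~(p <-> ~r)
≡ ~((p -> ~r) & (~r -> p))   [eliminate <->]
≡ ~((~p | ~r) & (~r -> p))   [eliminate ->]
≡ ~((~p | ~r) & (~~r | p))   [eliminate ->]
≡ ~(~p | ~r) | ~(~~r | p)   [De Morgan]
≡ (~~p & ~~r) | ~(~~r | p)   [De Morgan]
≡ (p & ~~r) | ~(~~r | p)   [double negation]
≡ (p & r) | ~(~~r | p)   [double negation]
≡ (p & r) | (~~~r & ~p)   [De Morgan]
≡ (p & r) | (~r & ~p)   [double negation]
≡ (p | ~r) & (p | ~p) & (r | ~r) & (r | ~p)   [distribute | over &]
≡ (p | ~r) & (r | ~p)   [simplify]

(p | ~r) & (r | ~p)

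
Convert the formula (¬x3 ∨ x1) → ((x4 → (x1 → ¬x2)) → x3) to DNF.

(x4 ∧ x1 ∧ x2) ∨ x3

(¬x3 ∨ x1) → ((x4 → (x1 → ¬x2)) → x3)
⇔ ¬(¬x3 ∨ x1) ∨ ((x4 → (x1 → ¬x2)) → x3)   — eliminate →
⇔ ¬(¬x3 ∨ x1) ∨ ¬(x4 → (x1 → ¬x2)) ∨ x3   — eliminate →
⇔ ¬(¬x3 ∨ x1) ∨ ¬(¬x4 ∨ (x1 → ¬x2)) ∨ x3   — eliminate →
⇔ ¬(¬x3 ∨ x1) ∨ ¬(¬x4 ∨ ¬x1 ∨ ¬x2) ∨ x3   — eliminate →
⇔ (¬¬x3 ∧ ¬x1) ∨ ¬(¬x4 ∨ ¬x1 ∨ ¬x2) ∨ x3   — De Morgan
⇔ (x3 ∧ ¬x1) ∨ ¬(¬x4 ∨ ¬x1 ∨ ¬x2) ∨ x3   — double negation
⇔ (x3 ∧ ¬x1) ∨ (¬¬x4 ∧ ¬¬x1 ∧ ¬¬x2) ∨ x3   — De Morgan
⇔ (x3 ∧ ¬x1) ∨ (x4 ∧ ¬¬x1 ∧ ¬¬x2) ∨ x3   — double negation
⇔ (x3 ∧ ¬x1) ∨ (x4 ∧ x1 ∧ ¬¬x2) ∨ x3   — double negation
⇔ (x3 ∧ ¬x1) ∨ (x4 ∧ x1 ∧ x2) ∨ x3   — double negation
⇔ (x4 ∧ x1 ∧ x2) ∨ x3   — simplify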